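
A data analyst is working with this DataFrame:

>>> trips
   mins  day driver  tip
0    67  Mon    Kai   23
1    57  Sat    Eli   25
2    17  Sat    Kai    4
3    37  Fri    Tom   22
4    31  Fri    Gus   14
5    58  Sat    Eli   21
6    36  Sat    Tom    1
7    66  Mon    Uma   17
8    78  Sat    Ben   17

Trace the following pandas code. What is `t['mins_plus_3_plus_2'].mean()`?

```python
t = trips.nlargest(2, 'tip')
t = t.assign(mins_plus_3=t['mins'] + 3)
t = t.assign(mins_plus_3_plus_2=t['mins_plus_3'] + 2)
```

67.0

take 2 rows with largest tip:
   mins  day driver  tip
1    57  Sat    Eli   25
0    67  Mon    Kai   23
add column mins_plus_3 = t['mins'] + 3:
   mins  day driver  tip  mins_plus_3
1    57  Sat    Eli   25           60
0    67  Mon    Kai   23           70
add column mins_plus_3_plus_2 = t['mins_plus_3'] + 2:
   mins  day driver  tip  mins_plus_3  mins_plus_3_plus_2
1    57  Sat    Eli   25           60                  62
0    67  Mon    Kai   23           70                  72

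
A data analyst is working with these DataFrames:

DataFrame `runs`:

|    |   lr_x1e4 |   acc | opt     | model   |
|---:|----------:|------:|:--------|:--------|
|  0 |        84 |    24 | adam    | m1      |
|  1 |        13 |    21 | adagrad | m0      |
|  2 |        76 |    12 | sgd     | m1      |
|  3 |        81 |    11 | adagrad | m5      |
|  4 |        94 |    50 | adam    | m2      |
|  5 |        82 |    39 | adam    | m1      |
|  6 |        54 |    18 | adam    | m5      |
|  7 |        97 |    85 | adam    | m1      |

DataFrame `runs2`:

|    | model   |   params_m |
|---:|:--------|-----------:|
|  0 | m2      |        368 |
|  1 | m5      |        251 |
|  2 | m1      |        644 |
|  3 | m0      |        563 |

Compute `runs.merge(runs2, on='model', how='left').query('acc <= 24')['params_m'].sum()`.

2353

merge on 'model' (how='left') → 8 rows:
   lr_x1e4  acc      opt model  params_m
0       84   24     adam    m1       644
1       13   21  adagrad    m0       563
2       76   12      sgd    m1       644
3       81   11  adagrad    m5       251
4       94   50     adam    m2       368
5       82   39     adam    m1       644
6       54   18     adam    m5       251
7       97   85     adam    m1       644
filter rows where acc <= 24:
   lr_x1e4  acc      opt model  params_m
0       84   24     adam    m1       644
1       13   21  adagrad    m0       563
2       76   12      sgd    m1       644
3       81   11  adagrad    m5       251
6       54   18     adam    m5       251
Finally, sum of column 'params_m' = 2353.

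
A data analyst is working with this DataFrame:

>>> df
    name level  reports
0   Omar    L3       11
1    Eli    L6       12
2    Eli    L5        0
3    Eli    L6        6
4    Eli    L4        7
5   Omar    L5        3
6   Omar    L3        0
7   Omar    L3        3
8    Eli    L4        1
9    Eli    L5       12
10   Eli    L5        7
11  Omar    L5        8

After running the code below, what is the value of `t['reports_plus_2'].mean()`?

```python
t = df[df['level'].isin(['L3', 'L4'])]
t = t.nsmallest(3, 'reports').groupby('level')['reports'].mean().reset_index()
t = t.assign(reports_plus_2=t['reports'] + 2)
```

filter rows where level in ['L3', 'L4']:
   name level  reports
0  Omar    L3       11
4   Eli    L4        7
6  Omar    L3        0
7  Omar    L3        3
8   Eli    L4        1
take 3 rows with smallest reports:
   name level  reports
6  Omar    L3        0
8   Eli    L4        1
7  Omar    L3        3
group by level, mean of reports:
level
L3    1.5
L4    1.0
Name: reports, dtype: float64
reset_index():
  level  reports
0    L3      1.5
1    L4      1.0
add column reports_plus_2 = t['reports'] + 2:
  level  reports  reports_plus_2
0    L3      1.5             3.5
1    L4      1.0             3.0

3.25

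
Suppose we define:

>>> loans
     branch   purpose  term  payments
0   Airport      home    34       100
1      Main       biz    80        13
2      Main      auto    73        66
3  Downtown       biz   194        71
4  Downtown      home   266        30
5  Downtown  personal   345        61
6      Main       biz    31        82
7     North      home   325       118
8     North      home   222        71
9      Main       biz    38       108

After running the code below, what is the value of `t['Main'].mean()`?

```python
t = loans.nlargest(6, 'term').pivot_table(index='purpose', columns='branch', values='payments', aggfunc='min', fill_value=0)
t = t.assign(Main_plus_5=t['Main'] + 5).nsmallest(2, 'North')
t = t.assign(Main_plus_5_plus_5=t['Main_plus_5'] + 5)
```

take 6 rows with largest term:
     branch   purpose  term  payments
5  Downtown  personal   345        61
7     North      home   325       118
4  Downtown      home   266        30
8     North      home   222        71
3  Downtown       biz   194        71
1      Main       biz    80        13
pivot: rows=purpose, cols=branch, min(payments):
branch    Downtown  Main  North
purpose                        
biz             71    13      0
home            30     0     71
personal        61     0      0
add column Main_plus_5 = t['Main'] + 5:
branch    Downtown  Main  North  Main_plus_5
purpose                                     
biz             71    13      0           18
home            30     0     71            5
personal        61     0      0            5
take 2 rows with smallest North:
branch    Downtown  Main  North  Main_plus_5
purpose                                     
biz             71    13      0           18
personal        61     0      0            5
add column Main_plus_5_plus_5 = t['Main_plus_5'] + 5:
branch    Downtown  Main  North  Main_plus_5  Main_plus_5_plus_5
purpose                                                         
biz             71    13      0           18                  23
personal        61     0      0            5                  10

6.5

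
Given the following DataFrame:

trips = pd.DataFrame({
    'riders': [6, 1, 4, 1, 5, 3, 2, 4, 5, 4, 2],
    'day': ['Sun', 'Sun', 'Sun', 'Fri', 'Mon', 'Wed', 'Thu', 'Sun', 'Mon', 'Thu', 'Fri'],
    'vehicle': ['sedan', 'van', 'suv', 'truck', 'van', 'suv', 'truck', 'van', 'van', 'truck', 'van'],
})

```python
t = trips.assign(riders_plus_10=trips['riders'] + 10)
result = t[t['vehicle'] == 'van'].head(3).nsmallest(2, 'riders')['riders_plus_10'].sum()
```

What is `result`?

25

add column riders_plus_10 = trips['riders'] + 10:
    riders  day vehicle  riders_plus_10
0        6  Sun   sedan              16
1        1  Sun     van              11
2        4  Sun     suv              14
3        1  Fri   truck              11
4        5  Mon     van              15
5        3  Wed     suv              13
6        2  Thu   truck              12
7        4  Sun     van              14
8        5  Mon     van              15
9        4  Thu   truck              14
10       2  Fri     van              12
filter rows where vehicle == 'van':
    riders  day vehicle  riders_plus_10
1        1  Sun     van              11
4        5  Mon     van              15
7        4  Sun     van              14
8        5  Mon     van              15
10       2  Fri     van              12
take first 3 rows:
   riders  day vehicle  riders_plus_10
1       1  Sun     van              11
4       5  Mon     van              15
7       4  Sun     van              14
take 2 rows with smallest riders:
   riders  day vehicle  riders_plus_10
1       1  Sun     van              11
7       4  Sun     van              14
So sum() = 25.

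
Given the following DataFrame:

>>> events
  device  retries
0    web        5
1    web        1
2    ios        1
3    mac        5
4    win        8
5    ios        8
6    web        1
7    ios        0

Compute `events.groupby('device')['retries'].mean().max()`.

8.0

group by device, mean of retries:
device
ios    3.000000
mac    5.000000
web    2.333333
win    8.000000
Name: retries, dtype: float64
Taking the max of the resulting series gives 8.0.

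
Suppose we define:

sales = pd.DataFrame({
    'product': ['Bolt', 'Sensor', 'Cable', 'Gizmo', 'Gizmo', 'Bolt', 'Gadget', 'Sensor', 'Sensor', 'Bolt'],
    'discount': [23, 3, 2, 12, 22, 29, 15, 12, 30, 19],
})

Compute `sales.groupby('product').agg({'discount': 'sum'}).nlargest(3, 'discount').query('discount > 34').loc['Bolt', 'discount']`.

71

group by product, sum of discount:
         discount
product          
Bolt           71
Cable           2
Gadget         15
Gizmo          34
Sensor         45
take 3 rows with largest discount:
         discount
product          
Bolt           71
Sensor         45
Gizmo          34
filter rows where discount > 34:
         discount
product          
Bolt           71
Sensor         45
Reading off the value at row 'Bolt', column 'discount', we get 71.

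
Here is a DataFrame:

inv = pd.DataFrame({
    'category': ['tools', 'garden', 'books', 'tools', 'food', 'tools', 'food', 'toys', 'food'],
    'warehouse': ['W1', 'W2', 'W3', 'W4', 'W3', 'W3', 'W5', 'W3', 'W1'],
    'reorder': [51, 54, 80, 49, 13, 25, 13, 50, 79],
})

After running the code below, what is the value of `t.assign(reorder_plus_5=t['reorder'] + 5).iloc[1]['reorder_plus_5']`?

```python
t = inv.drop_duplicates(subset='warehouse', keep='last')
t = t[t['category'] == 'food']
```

84

drop duplicate warehouse (keep=last):
  category warehouse  reorder
1   garden        W2       54
3    tools        W4       49
6     food        W5       13
7     toys        W3       50
8     food        W1       79
filter rows where category == 'food':
  category warehouse  reorder
6     food        W5       13
8     food        W1       79
add column reorder_plus_5 = t['reorder'] + 5:
  category warehouse  reorder  reorder_plus_5
6     food        W5       13              18
8     food        W1       79              84
Finally, value at position 1, column 'reorder_plus_5' = 84.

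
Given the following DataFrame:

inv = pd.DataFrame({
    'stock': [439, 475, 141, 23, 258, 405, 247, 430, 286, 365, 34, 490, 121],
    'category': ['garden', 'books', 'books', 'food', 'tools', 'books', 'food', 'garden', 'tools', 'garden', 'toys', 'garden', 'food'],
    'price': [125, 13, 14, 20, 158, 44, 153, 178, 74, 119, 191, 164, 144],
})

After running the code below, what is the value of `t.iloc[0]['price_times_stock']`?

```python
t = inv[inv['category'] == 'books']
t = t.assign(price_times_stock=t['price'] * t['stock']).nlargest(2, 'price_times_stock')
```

17820

filter rows where category == 'books':
   stock category  price
1    475    books     13
2    141    books     14
5    405    books     44
add column price_times_stock = t['price'] * t['stock']:
   stock category  price  price_times_stock
1    475    books     13               6175
2    141    books     14               1974
5    405    books     44              17820
take 2 rows with largest price_times_stock:
   stock category  price  price_times_stock
5    405    books     44              17820
1    475    books     13               6175
Then the value at position 0, column 'price_times_stock': 17820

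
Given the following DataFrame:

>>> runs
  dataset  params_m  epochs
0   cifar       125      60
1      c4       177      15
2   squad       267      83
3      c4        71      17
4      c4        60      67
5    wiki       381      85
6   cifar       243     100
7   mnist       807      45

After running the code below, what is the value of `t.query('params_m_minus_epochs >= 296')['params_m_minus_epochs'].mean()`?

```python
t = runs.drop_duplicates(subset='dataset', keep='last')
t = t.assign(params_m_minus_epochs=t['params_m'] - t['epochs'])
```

529.0

drop duplicate dataset (keep=last):
  dataset  params_m  epochs
2   squad       267      83
4      c4        60      67
5    wiki       381      85
6   cifar       243     100
7   mnist       807      45
add column params_m_minus_epochs = t['params_m'] - t['epochs']:
  dataset  params_m  epochs  params_m_minus_epochs
2   squad       267      83                    184
4      c4        60      67                     -7
5    wiki       381      85                    296
6   cifar       243     100                    143
7   mnist       807      45                    762
filter rows where params_m_minus_epochs >= 296:
  dataset  params_m  epochs  params_m_minus_epochs
5    wiki       381      85                    296
7   mnist       807      45                    762
mean of column 'params_m_minus_epochs' → 529.0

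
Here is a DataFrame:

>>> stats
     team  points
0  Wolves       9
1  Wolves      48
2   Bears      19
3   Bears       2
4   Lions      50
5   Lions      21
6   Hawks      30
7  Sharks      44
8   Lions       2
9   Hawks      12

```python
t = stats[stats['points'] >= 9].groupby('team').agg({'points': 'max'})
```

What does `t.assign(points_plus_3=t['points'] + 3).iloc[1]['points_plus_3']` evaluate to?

33

filter rows where points >= 9:
     team  points
0  Wolves       9
1  Wolves      48
2   Bears      19
4   Lions      50
5   Lions      21
6   Hawks      30
7  Sharks      44
9   Hawks      12
group by team, max of points:
        points
team          
Bears       19
Hawks       30
Lions       50
Sharks      44
Wolves      48
add column points_plus_3 = t['points'] + 3:
        points  points_plus_3
team                         
Bears       19             22
Hawks       30             33
Lions       50             53
Sharks      44             47
Wolves      48             51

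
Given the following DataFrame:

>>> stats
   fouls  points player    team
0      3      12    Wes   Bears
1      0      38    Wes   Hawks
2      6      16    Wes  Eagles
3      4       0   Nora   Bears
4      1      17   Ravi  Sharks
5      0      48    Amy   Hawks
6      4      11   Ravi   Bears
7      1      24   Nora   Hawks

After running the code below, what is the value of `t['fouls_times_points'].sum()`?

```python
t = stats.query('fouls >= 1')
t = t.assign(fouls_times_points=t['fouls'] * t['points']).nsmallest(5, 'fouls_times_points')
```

filter rows where fouls >= 1:
   fouls  points player    team
0      3      12    Wes   Bears
2      6      16    Wes  Eagles
3      4       0   Nora   Bears
4      1      17   Ravi  Sharks
6      4      11   Ravi   Bears
7      1      24   Nora   Hawks
add column fouls_times_points = t['fouls'] * t['points']:
   fouls  points player    team  fouls_times_points
0      3      12    Wes   Bears                  36
2      6      16    Wes  Eagles                  96
3      4       0   Nora   Bears                   0
4      1      17   Ravi  Sharks                  17
6      4      11   Ravi   Bears                  44
7      1      24   Nora   Hawks                  24
take 5 rows with smallest fouls_times_points:
   fouls  points player    team  fouls_times_points
3      4       0   Nora   Bears                   0
4      1      17   Ravi  Sharks                  17
7      1      24   Nora   Hawks                  24
0      3      12    Wes   Bears                  36
6      4      11   Ravi   Bears                  44

121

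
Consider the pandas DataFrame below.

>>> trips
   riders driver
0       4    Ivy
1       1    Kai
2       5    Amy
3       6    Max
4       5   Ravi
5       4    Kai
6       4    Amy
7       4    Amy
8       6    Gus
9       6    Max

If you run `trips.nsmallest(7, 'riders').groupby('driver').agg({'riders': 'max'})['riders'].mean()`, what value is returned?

take 7 rows with smallest riders:
   riders driver
1       1    Kai
0       4    Ivy
5       4    Kai
6       4    Amy
7       4    Amy
2       5    Amy
4       5   Ravi
group by driver, max of riders:
        riders
driver        
Amy          5
Ivy          4
Kai          4
Ravi         5

4.5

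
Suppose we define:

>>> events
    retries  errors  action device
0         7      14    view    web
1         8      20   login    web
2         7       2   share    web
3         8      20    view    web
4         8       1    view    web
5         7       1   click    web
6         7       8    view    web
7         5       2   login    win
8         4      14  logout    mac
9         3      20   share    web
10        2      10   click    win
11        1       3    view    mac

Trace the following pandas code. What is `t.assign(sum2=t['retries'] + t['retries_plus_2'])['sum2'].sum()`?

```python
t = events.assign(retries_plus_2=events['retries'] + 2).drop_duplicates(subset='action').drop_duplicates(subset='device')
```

26

add column retries_plus_2 = events['retries'] + 2:
    retries  errors  action device  retries_plus_2
0         7      14    view    web               9
1         8      20   login    web              10
2         7       2   share    web               9
3         8      20    view    web              10
4         8       1    view    web              10
5         7       1   click    web               9
6         7       8    view    web               9
7         5       2   login    win               7
8         4      14  logout    mac               6
9         3      20   share    web               5
10        2      10   click    win               4
11        1       3    view    mac               3
drop duplicate action (keep=first):
   retries  errors  action device  retries_plus_2
0        7      14    view    web               9
1        8      20   login    web              10
2        7       2   share    web               9
5        7       1   click    web               9
8        4      14  logout    mac               6
drop duplicate device (keep=first):
   retries  errors  action device  retries_plus_2
0        7      14    view    web               9
8        4      14  logout    mac               6
add column sum2 = t['retries'] + t['retries_plus_2']:
   retries  errors  action device  retries_plus_2  sum2
0        7      14    view    web               9    16
8        4      14  logout    mac               6    10
The sum of column 'sum2' is 26.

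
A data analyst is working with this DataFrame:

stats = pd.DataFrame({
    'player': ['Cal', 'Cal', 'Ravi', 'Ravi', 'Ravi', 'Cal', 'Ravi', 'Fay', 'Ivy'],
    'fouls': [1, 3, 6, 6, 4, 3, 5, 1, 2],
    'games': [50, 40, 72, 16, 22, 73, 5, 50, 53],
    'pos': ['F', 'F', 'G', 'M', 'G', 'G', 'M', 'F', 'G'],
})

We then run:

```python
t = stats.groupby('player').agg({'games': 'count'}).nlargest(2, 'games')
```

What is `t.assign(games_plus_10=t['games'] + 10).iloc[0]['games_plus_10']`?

group by player, count of games:
        games
player       
Cal         3
Fay         1
Ivy         1
Ravi        4
take 2 rows with largest games:
        games
player       
Ravi        4
Cal         3
add column games_plus_10 = t['games'] + 10:
        games  games_plus_10
player                      
Ravi        4             14
Cal         3             13

14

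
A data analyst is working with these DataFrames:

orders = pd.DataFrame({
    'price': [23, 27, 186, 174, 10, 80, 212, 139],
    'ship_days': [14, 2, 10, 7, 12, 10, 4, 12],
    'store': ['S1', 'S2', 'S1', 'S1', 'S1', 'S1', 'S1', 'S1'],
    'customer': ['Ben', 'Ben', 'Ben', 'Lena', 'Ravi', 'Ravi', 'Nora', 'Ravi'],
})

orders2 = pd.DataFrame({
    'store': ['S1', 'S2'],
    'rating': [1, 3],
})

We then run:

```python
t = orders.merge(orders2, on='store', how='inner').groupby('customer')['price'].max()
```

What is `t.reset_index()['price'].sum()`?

711

merge on 'store' (how='inner') → 8 rows:
   price  ship_days store customer  rating
0     23         14    S1      Ben       1
1     27          2    S2      Ben       3
2    186         10    S1      Ben       1
3    174          7    S1     Lena       1
4     10         12    S1     Ravi       1
5     80         10    S1     Ravi       1
6    212          4    S1     Nora       1
7    139         12    S1     Ravi       1
group by customer, max of price:
customer
Ben     186
Lena    174
Nora    212
Ravi    139
Name: price, dtype: int64
reset_index():
  customer  price
0      Ben    186
1     Lena    174
2     Nora    212
3     Ravi    139
Taking the sum of column 'price' gives 711.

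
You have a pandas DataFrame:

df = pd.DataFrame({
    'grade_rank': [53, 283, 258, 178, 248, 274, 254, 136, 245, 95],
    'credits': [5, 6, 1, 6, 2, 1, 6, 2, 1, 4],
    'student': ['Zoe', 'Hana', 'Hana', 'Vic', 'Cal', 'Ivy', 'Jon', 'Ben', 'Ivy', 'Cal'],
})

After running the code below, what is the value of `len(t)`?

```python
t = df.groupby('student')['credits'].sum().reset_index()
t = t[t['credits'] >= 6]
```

group by student, sum of credits:
student
Ben     2
Cal     6
Hana    7
Ivy     2
Jon     6
Vic     6
Zoe     5
Name: credits, dtype: int64
reset_index():
  student  credits
0     Ben        2
1     Cal        6
2    Hana        7
3     Ivy        2
4     Jon        6
5     Vic        6
6     Zoe        5
filter rows where credits >= 6:
  student  credits
1     Cal        6
2    Hana        7
4     Jon        6
5     Vic        6
Reading off the number of rows, we get 4.

4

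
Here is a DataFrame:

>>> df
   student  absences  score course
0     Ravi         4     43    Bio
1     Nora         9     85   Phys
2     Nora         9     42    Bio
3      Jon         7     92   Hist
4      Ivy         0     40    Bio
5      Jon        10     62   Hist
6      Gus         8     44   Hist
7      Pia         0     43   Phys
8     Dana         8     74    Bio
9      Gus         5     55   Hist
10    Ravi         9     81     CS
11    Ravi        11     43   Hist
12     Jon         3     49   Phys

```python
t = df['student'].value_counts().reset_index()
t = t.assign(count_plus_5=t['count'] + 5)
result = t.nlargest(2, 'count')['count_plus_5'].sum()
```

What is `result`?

16

value_counts of student:
student
Ravi    3
Jon     3
Nora    2
Gus     2
Ivy     1
Pia     1
Dana    1
Name: count, dtype: int64
reset_index():
  student  count
0    Ravi      3
1     Jon      3
2    Nora      2
3     Gus      2
4     Ivy      1
5     Pia      1
6    Dana      1
add column count_plus_5 = t['count'] + 5:
  student  count  count_plus_5
0    Ravi      3             8
1     Jon      3             8
2    Nora      2             7
3     Gus      2             7
4     Ivy      1             6
5     Pia      1             6
6    Dana      1             6
take 2 rows with largest count:
  student  count  count_plus_5
0    Ravi      3             8
1     Jon      3             8
Hence 16.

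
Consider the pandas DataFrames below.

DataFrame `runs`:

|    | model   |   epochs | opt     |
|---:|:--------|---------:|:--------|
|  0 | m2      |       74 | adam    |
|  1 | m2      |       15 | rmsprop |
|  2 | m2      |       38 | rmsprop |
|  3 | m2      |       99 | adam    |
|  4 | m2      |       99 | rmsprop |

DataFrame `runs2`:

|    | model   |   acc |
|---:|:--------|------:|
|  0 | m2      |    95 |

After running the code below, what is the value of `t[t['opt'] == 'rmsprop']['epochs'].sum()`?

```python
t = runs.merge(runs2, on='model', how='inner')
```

152

merge on 'model' (how='inner') → 5 rows:
  model  epochs      opt  acc
0    m2      74     adam   95
1    m2      15  rmsprop   95
2    m2      38  rmsprop   95
3    m2      99     adam   95
4    m2      99  rmsprop   95
filter rows where opt == 'rmsprop':
  model  epochs      opt  acc
1    m2      15  rmsprop   95
2    m2      38  rmsprop   95
4    m2      99  rmsprop   95
Taking the sum of column 'epochs' gives 152.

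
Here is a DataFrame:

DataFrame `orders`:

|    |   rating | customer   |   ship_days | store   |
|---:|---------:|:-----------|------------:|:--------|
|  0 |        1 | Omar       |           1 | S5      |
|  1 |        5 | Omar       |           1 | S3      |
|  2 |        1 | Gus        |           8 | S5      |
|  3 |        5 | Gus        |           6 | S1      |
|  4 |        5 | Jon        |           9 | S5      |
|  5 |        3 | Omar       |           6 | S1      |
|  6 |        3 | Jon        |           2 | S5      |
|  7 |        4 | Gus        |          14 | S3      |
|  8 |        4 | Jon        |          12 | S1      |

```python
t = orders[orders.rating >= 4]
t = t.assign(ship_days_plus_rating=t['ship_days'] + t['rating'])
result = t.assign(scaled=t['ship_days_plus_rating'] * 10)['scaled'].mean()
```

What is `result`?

130.0

filter rows where rating >= 4:
   rating customer  ship_days store
1       5     Omar          1    S3
3       5      Gus          6    S1
4       5      Jon          9    S5
7       4      Gus         14    S3
8       4      Jon         12    S1
add column ship_days_plus_rating = t['ship_days'] + t['rating']:
   rating customer  ship_days store  ship_days_plus_rating
1       5     Omar          1    S3                      6
3       5      Gus          6    S1                     11
4       5      Jon          9    S5                     14
7       4      Gus         14    S3                     18
8       4      Jon         12    S1                     16
add column scaled = t['ship_days_plus_rating'] * 10:
   rating customer  ship_days store  ship_days_plus_rating  scaled
1       5     Omar          1    S3                      6      60
3       5      Gus          6    S1                     11     110
4       5      Jon          9    S5                     14     140
7       4      Gus         14    S3                     18     180
8       4      Jon         12    S1                     16     160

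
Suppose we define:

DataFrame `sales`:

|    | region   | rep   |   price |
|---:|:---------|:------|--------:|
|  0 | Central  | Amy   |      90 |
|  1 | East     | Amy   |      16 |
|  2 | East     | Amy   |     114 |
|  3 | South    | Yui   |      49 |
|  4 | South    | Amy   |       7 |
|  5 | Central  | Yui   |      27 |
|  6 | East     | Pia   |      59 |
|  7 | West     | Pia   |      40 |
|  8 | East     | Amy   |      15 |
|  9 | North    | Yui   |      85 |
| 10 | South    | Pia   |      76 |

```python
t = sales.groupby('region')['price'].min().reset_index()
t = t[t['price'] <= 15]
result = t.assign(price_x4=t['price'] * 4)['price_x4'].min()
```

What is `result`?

28

group by region, min of price:
region
Central    27
East       15
North      85
South       7
West       40
Name: price, dtype: int64
reset_index():
    region  price
0  Central     27
1     East     15
2    North     85
3    South      7
4     West     40
filter rows where price <= 15:
  region  price
1   East     15
3  South      7
add column price_x4 = t['price'] * 4:
  region  price  price_x4
1   East     15        60
3  South      7        28
So min() = 28.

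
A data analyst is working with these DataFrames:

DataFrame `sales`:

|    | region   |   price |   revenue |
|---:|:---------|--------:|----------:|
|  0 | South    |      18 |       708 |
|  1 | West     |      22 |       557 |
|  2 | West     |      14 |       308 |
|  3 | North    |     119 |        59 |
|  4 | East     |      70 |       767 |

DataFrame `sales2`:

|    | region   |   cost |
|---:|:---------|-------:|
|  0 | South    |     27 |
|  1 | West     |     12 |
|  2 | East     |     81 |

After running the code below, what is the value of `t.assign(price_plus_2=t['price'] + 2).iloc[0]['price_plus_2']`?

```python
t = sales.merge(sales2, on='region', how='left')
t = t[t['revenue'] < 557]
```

merge on 'region' (how='left') → 5 rows:
  region  price  revenue  cost
0  South     18      708  27.0
1   West     22      557  12.0
2   West     14      308  12.0
3  North    119       59   NaN
4   East     70      767  81.0
filter rows where revenue < 557:
  region  price  revenue  cost
2   West     14      308  12.0
3  North    119       59   NaN
add column price_plus_2 = t['price'] + 2:
  region  price  revenue  cost  price_plus_2
2   West     14      308  12.0            16
3  North    119       59   NaN           121

16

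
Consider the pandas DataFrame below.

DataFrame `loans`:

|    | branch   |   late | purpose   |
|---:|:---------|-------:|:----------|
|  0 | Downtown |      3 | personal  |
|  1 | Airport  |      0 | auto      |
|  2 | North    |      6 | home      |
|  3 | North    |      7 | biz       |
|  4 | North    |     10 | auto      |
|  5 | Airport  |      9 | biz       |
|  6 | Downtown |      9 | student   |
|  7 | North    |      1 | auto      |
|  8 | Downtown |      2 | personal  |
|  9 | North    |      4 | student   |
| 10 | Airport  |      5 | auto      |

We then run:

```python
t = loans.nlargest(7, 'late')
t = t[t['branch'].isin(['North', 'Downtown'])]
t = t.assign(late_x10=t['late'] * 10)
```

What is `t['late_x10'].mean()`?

72.0

take 7 rows with largest late:
      branch  late  purpose
4      North    10     auto
5    Airport     9      biz
6   Downtown     9  student
3      North     7      biz
2      North     6     home
10   Airport     5     auto
9      North     4  student
filter rows where branch in ['North', 'Downtown']:
     branch  late  purpose
4     North    10     auto
6  Downtown     9  student
3     North     7      biz
2     North     6     home
9     North     4  student
add column late_x10 = t['late'] * 10:
     branch  late  purpose  late_x10
4     North    10     auto       100
6  Downtown     9  student        90
3     North     7      biz        70
2     North     6     home        60
9     North     4  student        40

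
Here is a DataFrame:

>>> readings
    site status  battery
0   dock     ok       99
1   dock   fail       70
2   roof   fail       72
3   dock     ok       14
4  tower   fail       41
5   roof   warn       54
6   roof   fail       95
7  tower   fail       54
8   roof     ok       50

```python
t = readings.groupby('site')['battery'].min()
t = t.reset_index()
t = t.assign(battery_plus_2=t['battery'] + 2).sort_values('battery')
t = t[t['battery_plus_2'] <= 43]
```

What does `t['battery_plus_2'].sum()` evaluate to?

group by site, min of battery:
site
dock     14
roof     50
tower    41
Name: battery, dtype: int64
reset_index():
    site  battery
0   dock       14
1   roof       50
2  tower       41
add column battery_plus_2 = t['battery'] + 2:
    site  battery  battery_plus_2
0   dock       14              16
1   roof       50              52
2  tower       41              43
sort by battery:
    site  battery  battery_plus_2
0   dock       14              16
2  tower       41              43
1   roof       50              52
filter rows where battery_plus_2 <= 43:
    site  battery  battery_plus_2
0   dock       14              16
2  tower       41              43
Hence 59.

59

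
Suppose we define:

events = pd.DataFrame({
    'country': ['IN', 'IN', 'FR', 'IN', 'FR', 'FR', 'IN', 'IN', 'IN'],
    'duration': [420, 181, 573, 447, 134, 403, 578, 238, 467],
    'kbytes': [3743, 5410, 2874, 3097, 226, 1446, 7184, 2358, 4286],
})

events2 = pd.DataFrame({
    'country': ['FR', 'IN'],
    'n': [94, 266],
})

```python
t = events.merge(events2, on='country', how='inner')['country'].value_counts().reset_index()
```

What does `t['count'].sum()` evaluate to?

merge on 'country' (how='inner') → 9 rows:
  country  duration  kbytes    n
0      IN       420    3743  266
1      IN       181    5410  266
2      FR       573    2874   94
3      IN       447    3097  266
4      FR       134     226   94
5      FR       403    1446   94
6      IN       578    7184  266
7      IN       238    2358  266
8      IN       467    4286  266
value_counts of country:
country
IN    6
FR    3
Name: count, dtype: int64
reset_index():
  country  count
0      IN      6
1      FR      3

9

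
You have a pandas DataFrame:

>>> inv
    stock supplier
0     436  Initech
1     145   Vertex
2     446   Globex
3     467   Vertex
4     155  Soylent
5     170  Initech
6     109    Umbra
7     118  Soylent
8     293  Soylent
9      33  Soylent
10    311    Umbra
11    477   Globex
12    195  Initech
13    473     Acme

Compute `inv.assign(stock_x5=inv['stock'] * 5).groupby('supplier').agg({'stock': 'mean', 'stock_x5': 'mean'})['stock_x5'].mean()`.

1556.04166667

add column stock_x5 = inv['stock'] * 5:
    stock supplier  stock_x5
0     436  Initech      2180
1     145   Vertex       725
2     446   Globex      2230
3     467   Vertex      2335
4     155  Soylent       775
5     170  Initech       850
6     109    Umbra       545
7     118  Soylent       590
8     293  Soylent      1465
9      33  Soylent       165
10    311    Umbra      1555
11    477   Globex      2385
12    195  Initech       975
13    473     Acme      2365
group by supplier: mean(stock), mean(stock_x5):
           stock  stock_x5
supplier                  
Acme      473.00   2365.00
Globex    461.50   2307.50
Initech   267.00   1335.00
Soylent   149.75    748.75
Umbra     210.00   1050.00
Vertex    306.00   1530.00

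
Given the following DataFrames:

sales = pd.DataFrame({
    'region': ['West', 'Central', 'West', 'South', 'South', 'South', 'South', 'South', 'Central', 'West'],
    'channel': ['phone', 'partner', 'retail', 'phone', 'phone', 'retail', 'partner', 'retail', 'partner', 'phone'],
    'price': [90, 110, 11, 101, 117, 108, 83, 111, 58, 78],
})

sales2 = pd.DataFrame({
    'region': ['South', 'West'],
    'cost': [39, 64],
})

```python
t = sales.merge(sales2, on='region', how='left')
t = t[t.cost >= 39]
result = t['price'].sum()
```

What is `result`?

merge on 'region' (how='left') → 10 rows:
    region  channel  price  cost
0     West    phone     90  64.0
1  Central  partner    110   NaN
2     West   retail     11  64.0
3    South    phone    101  39.0
4    South    phone    117  39.0
5    South   retail    108  39.0
6    South  partner     83  39.0
7    South   retail    111  39.0
8  Central  partner     58   NaN
9     West    phone     78  64.0
filter rows where cost >= 39:
  region  channel  price  cost
0   West    phone     90  64.0
2   West   retail     11  64.0
3  South    phone    101  39.0
4  South    phone    117  39.0
5  South   retail    108  39.0
6  South  partner     83  39.0
7  South   retail    111  39.0
9   West    phone     78  64.0
Then the sum of column 'price': 699

699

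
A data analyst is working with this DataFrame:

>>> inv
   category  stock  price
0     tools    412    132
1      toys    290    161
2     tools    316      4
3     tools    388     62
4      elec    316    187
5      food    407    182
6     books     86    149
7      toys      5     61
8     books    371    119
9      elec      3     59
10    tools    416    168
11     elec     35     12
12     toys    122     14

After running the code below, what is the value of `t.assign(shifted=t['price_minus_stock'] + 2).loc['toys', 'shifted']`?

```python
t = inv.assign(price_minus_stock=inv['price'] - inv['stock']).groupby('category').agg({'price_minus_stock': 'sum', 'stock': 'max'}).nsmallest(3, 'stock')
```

-179

add column price_minus_stock = inv['price'] - inv['stock']:
   category  stock  price  price_minus_stock
0     tools    412    132               -280
1      toys    290    161               -129
2     tools    316      4               -312
3     tools    388     62               -326
4      elec    316    187               -129
5      food    407    182               -225
6     books     86    149                 63
7      toys      5     61                 56
8     books    371    119               -252
9      elec      3     59                 56
10    tools    416    168               -248
11     elec     35     12                -23
12     toys    122     14               -108
group by category: sum(price_minus_stock), max(stock):
          price_minus_stock  stock
category                          
books                  -189    371
elec                    -96    316
food                   -225    407
tools                 -1166    416
toys                   -181    290
take 3 rows with smallest stock:
          price_minus_stock  stock
category                          
toys                   -181    290
elec                    -96    316
books                  -189    371
add column shifted = t['price_minus_stock'] + 2:
          price_minus_stock  stock  shifted
category                                   
toys                   -181    290     -179
elec                    -96    316      -94
books                  -189    371     -187
Reading off the value at row 'toys', column 'shifted', we get -179.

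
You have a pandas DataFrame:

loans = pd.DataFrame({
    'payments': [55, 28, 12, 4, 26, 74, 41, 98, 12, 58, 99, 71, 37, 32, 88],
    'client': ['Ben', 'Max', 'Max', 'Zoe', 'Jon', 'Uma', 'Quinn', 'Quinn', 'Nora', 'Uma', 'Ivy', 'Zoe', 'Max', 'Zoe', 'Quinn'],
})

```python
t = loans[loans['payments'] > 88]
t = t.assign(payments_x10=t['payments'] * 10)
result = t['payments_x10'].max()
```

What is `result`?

990

filter rows where payments > 88:
    payments client
7         98  Quinn
10        99    Ivy
add column payments_x10 = t['payments'] * 10:
    payments client  payments_x10
7         98  Quinn           980
10        99    Ivy           990
Then the max of column 'payments_x10': 990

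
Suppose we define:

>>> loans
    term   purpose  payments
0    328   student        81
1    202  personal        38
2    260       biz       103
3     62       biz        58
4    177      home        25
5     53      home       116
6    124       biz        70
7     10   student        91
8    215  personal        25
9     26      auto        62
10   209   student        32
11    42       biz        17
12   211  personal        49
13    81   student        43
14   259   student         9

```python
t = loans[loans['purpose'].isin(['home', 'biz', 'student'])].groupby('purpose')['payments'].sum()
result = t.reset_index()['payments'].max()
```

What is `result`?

256

filter rows where purpose in ['home', 'biz', 'student']:
    term  purpose  payments
0    328  student        81
2    260      biz       103
3     62      biz        58
4    177     home        25
5     53     home       116
6    124      biz        70
7     10  student        91
10   209  student        32
11    42      biz        17
13    81  student        43
14   259  student         9
group by purpose, sum of payments:
purpose
biz        248
home       141
student    256
Name: payments, dtype: int64
reset_index():
   purpose  payments
0      biz       248
1     home       141
2  student       256
Taking the max of column 'payments' gives 256.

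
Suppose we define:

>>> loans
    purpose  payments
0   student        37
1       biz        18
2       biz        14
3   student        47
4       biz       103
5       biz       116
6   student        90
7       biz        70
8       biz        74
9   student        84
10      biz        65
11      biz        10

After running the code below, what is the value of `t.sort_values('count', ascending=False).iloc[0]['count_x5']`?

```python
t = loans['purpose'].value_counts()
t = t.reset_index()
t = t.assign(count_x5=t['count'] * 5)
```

40

value_counts of purpose:
purpose
biz        8
student    4
Name: count, dtype: int64
reset_index():
   purpose  count
0      biz      8
1  student      4
add column count_x5 = t['count'] * 5:
   purpose  count  count_x5
0      biz      8        40
1  student      4        20
sort by count descending:
   purpose  count  count_x5
0      biz      8        40
1  student      4        20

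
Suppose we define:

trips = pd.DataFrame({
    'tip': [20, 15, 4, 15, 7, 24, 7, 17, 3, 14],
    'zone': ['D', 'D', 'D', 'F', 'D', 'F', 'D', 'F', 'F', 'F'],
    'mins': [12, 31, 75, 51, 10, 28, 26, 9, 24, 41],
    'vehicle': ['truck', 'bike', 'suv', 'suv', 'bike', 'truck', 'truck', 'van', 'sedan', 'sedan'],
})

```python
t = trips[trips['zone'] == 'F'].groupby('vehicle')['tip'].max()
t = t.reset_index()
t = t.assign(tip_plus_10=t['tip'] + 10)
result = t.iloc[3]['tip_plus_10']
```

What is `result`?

27

filter rows where zone == 'F':
   tip zone  mins vehicle
3   15    F    51     suv
5   24    F    28   truck
7   17    F     9     van
8    3    F    24   sedan
9   14    F    41   sedan
group by vehicle, max of tip:
vehicle
sedan    14
suv      15
truck    24
van      17
Name: tip, dtype: int64
reset_index():
  vehicle  tip
0   sedan   14
1     suv   15
2   truck   24
3     van   17
add column tip_plus_10 = t['tip'] + 10:
  vehicle  tip  tip_plus_10
0   sedan   14           24
1     suv   15           25
2   truck   24           34
3     van   17           27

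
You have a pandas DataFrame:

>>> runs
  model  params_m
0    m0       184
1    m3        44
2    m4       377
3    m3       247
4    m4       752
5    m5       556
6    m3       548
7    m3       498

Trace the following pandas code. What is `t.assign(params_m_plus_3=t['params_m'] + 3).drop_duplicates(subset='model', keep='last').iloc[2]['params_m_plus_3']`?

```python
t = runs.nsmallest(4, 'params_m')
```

take 4 rows with smallest params_m:
  model  params_m
1    m3        44
0    m0       184
3    m3       247
2    m4       377
add column params_m_plus_3 = t['params_m'] + 3:
  model  params_m  params_m_plus_3
1    m3        44               47
0    m0       184              187
3    m3       247              250
2    m4       377              380
drop duplicate model (keep=last):
  model  params_m  params_m_plus_3
0    m0       184              187
3    m3       247              250
2    m4       377              380
The value at position 2, column 'params_m_plus_3' is 380.

380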